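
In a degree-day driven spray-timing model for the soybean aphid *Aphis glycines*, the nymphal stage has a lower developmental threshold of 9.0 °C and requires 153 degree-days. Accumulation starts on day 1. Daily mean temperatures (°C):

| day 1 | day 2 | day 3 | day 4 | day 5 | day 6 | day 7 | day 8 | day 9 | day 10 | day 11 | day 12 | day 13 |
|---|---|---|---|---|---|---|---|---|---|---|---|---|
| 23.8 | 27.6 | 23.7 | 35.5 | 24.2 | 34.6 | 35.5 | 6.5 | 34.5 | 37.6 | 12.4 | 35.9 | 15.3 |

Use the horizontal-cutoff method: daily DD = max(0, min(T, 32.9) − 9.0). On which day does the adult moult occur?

day 9

Daily DD above 9.0 °C (capped at 23.9): 14.8, 18.6, 14.7, 23.9, 15.2, 23.9, 23.9, 0.0, 23.9, 23.9, 3.4, 23.9, 6.3.
Cumulative: 14.8, 33.4, 48.1, 72.0, 87.2, 111.1, 135.0, 135.0, 158.9, 182.8, 186.2, 210.1, 216.4.
The total first reaches 153 DD on day 9.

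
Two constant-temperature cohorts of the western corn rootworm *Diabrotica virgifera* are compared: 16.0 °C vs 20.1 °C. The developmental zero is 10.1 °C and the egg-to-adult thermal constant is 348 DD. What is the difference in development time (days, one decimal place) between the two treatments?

At 16.0 °C: 348 / (16.0 − 10.1) = 348 / 5.9 = 58.983 d.
At 20.1 °C: 348 / (20.1 − 10.1) = 348 / 10.0 = 34.800 d.
Difference = |58.983 − 34.800| = 24.183 ≈ 24.2 days.

24.2 days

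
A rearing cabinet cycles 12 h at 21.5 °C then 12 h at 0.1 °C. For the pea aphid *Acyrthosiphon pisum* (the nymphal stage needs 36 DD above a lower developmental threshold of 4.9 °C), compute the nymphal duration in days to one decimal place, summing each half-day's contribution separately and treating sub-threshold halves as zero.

Day half: max(0, 21.5 − 4.9) × 0.5 = 16.6 × 0.5 = 8.30 DD.
Night half: max(0, 0.1 − 4.9) × 0.5 = 0.0 × 0.5 = 0.00 DD.
Per 24 h: 8.30 DD/day.
Duration = 36 / 8.30 = 4.337 ≈ 4.3 days.

4.3 days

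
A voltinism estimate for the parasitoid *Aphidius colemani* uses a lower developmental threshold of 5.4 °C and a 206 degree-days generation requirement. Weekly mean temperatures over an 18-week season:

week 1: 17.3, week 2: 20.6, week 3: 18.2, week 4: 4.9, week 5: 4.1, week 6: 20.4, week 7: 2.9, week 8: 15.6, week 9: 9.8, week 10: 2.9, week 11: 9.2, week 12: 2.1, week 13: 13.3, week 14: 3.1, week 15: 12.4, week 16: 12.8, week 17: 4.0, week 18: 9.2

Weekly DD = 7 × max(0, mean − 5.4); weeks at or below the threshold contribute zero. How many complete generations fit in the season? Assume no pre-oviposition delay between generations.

Weekly DD (7 × max(0, T̄ − 5.4)): 83.3, 106.4, 89.6, 0.0, 0.0, 105.0, 0.0, 71.4, 30.8, 0.0, 26.6, 0.0, 55.3, 0.0, 49.0, 51.8, 0.0, 26.6.
Season total = 695.8 DD.
Complete generations = ⌊695.8 / 206⌋ = 3.

3 generations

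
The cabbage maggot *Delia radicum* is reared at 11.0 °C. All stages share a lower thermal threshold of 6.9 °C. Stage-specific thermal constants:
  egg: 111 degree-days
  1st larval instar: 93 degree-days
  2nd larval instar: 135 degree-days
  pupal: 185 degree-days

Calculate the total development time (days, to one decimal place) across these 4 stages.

127.8 days

Daily accumulation at 11.0 °C = 11.0 − 6.9 = 4.1 DD/day.
Total K = 111 + 93 + 135 + 185 = 524 DD.
Total duration = 524 / 4.1 = 127.805 ≈ 127.8 days.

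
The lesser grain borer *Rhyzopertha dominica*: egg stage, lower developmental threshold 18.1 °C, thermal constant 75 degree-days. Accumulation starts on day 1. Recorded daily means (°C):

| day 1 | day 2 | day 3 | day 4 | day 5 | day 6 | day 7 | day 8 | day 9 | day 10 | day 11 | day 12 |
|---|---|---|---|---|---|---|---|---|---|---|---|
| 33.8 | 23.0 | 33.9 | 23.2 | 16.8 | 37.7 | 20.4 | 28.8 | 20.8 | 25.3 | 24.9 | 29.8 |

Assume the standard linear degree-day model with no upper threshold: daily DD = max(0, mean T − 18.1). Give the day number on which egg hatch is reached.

Daily DD above 18.1 °C: 15.7, 4.9, 15.8, 5.1, 0.0, 19.6, 2.3, 10.7, 2.7, 7.2, 6.8, 11.7.
Cumulative: 15.7, 20.6, 36.4, 41.5, 41.5, 61.1, 63.4, 74.1, 76.8, 84.0, 90.8, 102.5.
The total first reaches 75 DD on day 9.

day 9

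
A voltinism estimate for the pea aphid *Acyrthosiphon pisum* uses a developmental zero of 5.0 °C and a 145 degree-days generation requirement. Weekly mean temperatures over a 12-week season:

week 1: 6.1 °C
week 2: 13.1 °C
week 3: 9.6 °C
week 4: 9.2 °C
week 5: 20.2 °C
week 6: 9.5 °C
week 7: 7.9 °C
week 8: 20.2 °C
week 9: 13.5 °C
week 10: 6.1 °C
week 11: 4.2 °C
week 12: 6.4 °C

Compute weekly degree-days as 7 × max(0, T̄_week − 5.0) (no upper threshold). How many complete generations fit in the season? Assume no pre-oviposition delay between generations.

3 generations

Weekly DD (7 × max(0, T̄ − 5.0)): 7.7, 56.7, 32.2, 29.4, 106.4, 31.5, 20.3, 106.4, 59.5, 7.7, 0.0, 9.8.
Season total = 467.6 DD.
Complete generations = ⌊467.6 / 145⌋ = 3.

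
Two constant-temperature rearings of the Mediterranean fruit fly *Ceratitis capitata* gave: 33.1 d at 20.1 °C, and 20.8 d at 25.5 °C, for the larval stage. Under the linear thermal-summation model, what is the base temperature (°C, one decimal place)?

Linear rate model ⇒ the product D·(T − T_b) is constant across temperatures.
33.1·(20.1 − T_b) = 20.8·(25.5 − T_b)
T_b = (33.1·20.1 − 20.8·25.5) / (33.1 − 20.8) = 134.91 / 12.3 = 10.968 °C ≈ 11.0 °C.

11.0 °C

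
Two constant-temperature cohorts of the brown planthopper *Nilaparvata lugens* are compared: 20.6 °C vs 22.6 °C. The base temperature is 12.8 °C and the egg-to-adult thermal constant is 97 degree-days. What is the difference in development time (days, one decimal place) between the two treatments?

2.5 days

At 20.6 °C: 97 / (20.6 − 12.8) = 97 / 7.8 = 12.436 d.
At 22.6 °C: 97 / (22.6 − 12.8) = 97 / 9.8 = 9.898 d.
Difference = |12.436 − 9.898| = 2.538 ≈ 2.5 days.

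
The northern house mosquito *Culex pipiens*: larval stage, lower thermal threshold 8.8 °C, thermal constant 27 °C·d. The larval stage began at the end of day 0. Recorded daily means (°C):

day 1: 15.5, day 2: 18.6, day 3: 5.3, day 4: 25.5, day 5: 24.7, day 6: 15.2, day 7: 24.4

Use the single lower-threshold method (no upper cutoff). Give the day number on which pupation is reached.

Daily DD above 8.8 °C: 6.7, 9.8, 0.0, 16.7, 15.9, 6.4, 15.6.
Cumulative: 6.7, 16.5, 16.5, 33.2, 49.1, 55.5, 71.1.
The total first reaches 27 DD on day 4.

day 4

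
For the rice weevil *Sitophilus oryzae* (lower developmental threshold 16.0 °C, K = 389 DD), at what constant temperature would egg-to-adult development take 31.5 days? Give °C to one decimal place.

Required daily accumulation = 389 / 31.5 = 12.349 DD/day.
T = T_base + 12.349 = 16.0 + 12.349 = 28.349 ≈ 28.3 °C.

28.3 °C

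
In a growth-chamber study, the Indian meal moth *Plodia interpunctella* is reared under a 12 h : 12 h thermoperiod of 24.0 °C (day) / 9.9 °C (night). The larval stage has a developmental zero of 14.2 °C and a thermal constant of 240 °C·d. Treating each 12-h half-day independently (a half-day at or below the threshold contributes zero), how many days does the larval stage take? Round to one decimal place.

Day half: max(0, 24.0 − 14.2) × 0.5 = 9.8 × 0.5 = 4.90 DD.
Night half: max(0, 9.9 − 14.2) × 0.5 = 0.0 × 0.5 = 0.00 DD.
Per 24 h: 4.90 DD/day.
Duration = 240 / 4.90 = 48.980 ≈ 49.0 days.

49.0 days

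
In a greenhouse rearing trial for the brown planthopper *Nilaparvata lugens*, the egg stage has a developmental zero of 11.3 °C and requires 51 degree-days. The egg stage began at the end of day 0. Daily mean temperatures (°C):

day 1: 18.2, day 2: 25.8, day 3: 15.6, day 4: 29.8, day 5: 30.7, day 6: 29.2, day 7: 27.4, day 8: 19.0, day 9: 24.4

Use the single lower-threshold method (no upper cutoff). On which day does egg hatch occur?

Daily DD above 11.3 °C: 6.9, 14.5, 4.3, 18.5, 19.4, 17.9, 16.1, 7.7, 13.1.
Cumulative: 6.9, 21.4, 25.7, 44.2, 63.6, 81.5, 97.6, 105.3, 118.4.
The total first reaches 51 DD on day 5.

day 5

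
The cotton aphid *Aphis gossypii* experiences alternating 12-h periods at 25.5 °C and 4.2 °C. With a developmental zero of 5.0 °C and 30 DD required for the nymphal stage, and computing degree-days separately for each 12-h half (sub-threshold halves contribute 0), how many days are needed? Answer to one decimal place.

2.9 days

Day half: max(0, 25.5 − 5.0) × 0.5 = 20.5 × 0.5 = 10.25 DD.
Night half: max(0, 4.2 − 5.0) × 0.5 = 0.0 × 0.5 = 0.00 DD.
Per 24 h: 10.25 DD/day.
Duration = 30 / 10.25 = 2.927 ≈ 2.9 days.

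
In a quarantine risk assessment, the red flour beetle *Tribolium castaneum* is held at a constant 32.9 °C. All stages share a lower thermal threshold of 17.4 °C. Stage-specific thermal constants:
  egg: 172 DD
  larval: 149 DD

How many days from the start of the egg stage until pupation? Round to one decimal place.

20.7 days

Daily accumulation at 32.9 °C = 32.9 − 17.4 = 15.5 DD/day.
Total K = 172 + 149 = 321 DD.
Total duration = 321 / 15.5 = 20.710 ≈ 20.7 days.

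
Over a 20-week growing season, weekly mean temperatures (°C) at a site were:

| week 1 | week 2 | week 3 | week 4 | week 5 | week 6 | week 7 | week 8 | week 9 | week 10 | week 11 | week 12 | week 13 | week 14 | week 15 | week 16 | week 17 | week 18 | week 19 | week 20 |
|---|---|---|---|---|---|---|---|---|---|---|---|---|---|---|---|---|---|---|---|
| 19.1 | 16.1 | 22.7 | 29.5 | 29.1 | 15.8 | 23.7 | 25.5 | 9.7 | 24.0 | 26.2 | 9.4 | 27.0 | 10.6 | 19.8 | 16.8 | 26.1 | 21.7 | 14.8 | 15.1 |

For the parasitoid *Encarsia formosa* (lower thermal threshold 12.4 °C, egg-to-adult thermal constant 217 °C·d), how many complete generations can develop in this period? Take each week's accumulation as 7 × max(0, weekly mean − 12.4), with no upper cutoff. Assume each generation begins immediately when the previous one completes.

5 generations

Weekly DD (7 × max(0, T̄ − 12.4)): 46.9, 25.9, 72.1, 119.7, 116.9, 23.8, 79.1, 91.7, 0.0, 81.2, 96.6, 0.0, 102.2, 0.0, 51.8, 30.8, 95.9, 65.1, 16.8, 18.9.
Season total = 1135.4 DD.
Complete generations = ⌊1135.4 / 217⌋ = 5.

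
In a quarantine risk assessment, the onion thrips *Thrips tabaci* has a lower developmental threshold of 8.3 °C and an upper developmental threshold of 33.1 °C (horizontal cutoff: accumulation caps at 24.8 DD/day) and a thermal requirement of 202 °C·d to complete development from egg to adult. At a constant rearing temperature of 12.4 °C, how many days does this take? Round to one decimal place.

Daily accumulation = 12.4 − 8.3 = 4.1 DD/day.
Duration = 202 / 4.1 = 49.268 ≈ 49.3 days.

49.3 days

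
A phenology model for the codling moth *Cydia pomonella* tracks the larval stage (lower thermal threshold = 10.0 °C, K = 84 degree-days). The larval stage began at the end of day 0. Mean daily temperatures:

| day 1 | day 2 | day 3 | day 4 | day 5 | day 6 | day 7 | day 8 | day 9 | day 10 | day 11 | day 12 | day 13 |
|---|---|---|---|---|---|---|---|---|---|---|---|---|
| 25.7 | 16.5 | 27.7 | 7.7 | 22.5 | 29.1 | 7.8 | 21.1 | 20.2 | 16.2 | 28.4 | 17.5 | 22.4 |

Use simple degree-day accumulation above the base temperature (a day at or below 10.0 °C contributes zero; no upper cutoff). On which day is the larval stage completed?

day 9

Daily DD above 10.0 °C: 15.7, 6.5, 17.7, 0.0, 12.5, 19.1, 0.0, 11.1, 10.2, 6.2, 18.4, 7.5, 12.4.
Cumulative: 15.7, 22.2, 39.9, 39.9, 52.4, 71.5, 71.5, 82.6, 92.8, 99.0, 117.4, 124.9, 137.3.
The total first reaches 84 DD on day 9.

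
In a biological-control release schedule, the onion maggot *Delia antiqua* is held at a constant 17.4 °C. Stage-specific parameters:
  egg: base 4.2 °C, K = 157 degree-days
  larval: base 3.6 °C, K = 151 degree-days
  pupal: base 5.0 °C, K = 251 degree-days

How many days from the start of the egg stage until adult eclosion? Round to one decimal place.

egg: 157 / (17.4 − 4.2) = 157 / 13.2 = 11.894 d.
larval: 151 / (17.4 − 3.6) = 151 / 13.8 = 10.942 d.
pupal: 251 / (17.4 − 5.0) = 251 / 12.4 = 20.242 d.
Sum = 43.078 ≈ 43.1 days.

43.1 days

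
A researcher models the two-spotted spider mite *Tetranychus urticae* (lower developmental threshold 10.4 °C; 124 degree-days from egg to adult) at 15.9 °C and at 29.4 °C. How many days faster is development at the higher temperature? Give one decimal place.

16.0 days

At 15.9 °C: 124 / (15.9 − 10.4) = 124 / 5.5 = 22.545 d.
At 29.4 °C: 124 / (29.4 − 10.4) = 124 / 19.0 = 6.526 d.
Difference = |22.545 − 6.526| = 16.019 ≈ 16.0 days.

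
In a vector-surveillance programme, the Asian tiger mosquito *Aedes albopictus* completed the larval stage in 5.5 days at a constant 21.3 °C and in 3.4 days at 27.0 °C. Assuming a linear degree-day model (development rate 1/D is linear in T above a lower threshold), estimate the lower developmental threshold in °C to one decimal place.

12.1 °C

Equal thermal constants: D₁(T₁ − T_b) = D₂(T₂ − T_b).
5.5·(21.3 − T_b) = 3.4·(27.0 − T_b)
T_b = (5.5·21.3 − 3.4·27.0) / (5.5 − 3.4) = 25.35 / 2.1 = 12.071 °C ≈ 12.1 °C.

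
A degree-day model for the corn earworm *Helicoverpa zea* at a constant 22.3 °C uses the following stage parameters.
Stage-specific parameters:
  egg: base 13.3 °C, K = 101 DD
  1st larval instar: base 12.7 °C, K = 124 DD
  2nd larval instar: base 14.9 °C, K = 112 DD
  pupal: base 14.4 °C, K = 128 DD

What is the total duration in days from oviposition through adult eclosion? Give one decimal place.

egg: 101 / (22.3 − 13.3) = 101 / 9.0 = 11.222 d.
1st larval instar: 124 / (22.3 − 12.7) = 124 / 9.6 = 12.917 d.
2nd larval instar: 112 / (22.3 − 14.9) = 112 / 7.4 = 15.135 d.
pupal: 128 / (22.3 − 14.4) = 128 / 7.9 = 16.203 d.
Sum = 55.477 ≈ 55.5 days.

55.5 days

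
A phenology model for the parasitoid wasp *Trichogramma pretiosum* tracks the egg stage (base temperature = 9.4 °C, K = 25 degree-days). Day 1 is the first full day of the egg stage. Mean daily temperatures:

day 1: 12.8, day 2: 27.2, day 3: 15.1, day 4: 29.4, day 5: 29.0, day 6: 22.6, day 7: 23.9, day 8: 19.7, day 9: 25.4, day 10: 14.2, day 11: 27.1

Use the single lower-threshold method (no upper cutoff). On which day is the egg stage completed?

day 3

Daily DD above 9.4 °C: 3.4, 17.8, 5.7, 20.0, 19.6, 13.2, 14.5, 10.3, 16.0, 4.8, 17.7.
Cumulative: 3.4, 21.2, 26.9, 46.9, 66.5, 79.7, 94.2, 104.5, 120.5, 125.3, 143.0.
The total first reaches 25 DD on day 3.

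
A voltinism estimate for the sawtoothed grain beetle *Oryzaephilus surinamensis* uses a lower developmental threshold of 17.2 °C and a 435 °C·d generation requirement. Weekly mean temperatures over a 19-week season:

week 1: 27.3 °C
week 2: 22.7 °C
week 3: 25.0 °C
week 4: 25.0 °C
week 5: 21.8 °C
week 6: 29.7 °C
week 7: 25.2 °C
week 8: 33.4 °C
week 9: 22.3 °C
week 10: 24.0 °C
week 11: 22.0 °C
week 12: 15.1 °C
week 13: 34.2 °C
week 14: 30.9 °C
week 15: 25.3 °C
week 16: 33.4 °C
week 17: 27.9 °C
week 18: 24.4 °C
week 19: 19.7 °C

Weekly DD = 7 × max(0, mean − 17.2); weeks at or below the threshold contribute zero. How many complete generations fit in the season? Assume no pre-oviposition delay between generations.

Weekly DD (7 × max(0, T̄ − 17.2)): 70.7, 38.5, 54.6, 54.6, 32.2, 87.5, 56.0, 113.4, 35.7, 47.6, 33.6, 0.0, 119.0, 95.9, 56.7, 113.4, 74.9, 50.4, 17.5.
Season total = 1152.2 DD.
Complete generations = ⌊1152.2 / 435⌋ = 2.

2 generations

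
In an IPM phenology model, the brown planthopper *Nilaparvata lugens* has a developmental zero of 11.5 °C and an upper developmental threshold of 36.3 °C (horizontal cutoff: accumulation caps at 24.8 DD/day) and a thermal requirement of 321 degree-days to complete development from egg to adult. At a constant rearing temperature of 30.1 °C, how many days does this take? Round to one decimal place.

Daily accumulation = 30.1 − 11.5 = 18.6 DD/day.
Duration = 321 / 18.6 = 17.258 ≈ 17.3 days.

17.3 days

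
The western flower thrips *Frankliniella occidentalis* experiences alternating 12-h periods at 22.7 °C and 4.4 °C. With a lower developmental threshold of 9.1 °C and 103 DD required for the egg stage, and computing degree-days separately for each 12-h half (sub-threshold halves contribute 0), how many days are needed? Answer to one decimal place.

15.1 days

Day half: max(0, 22.7 − 9.1) × 0.5 = 13.6 × 0.5 = 6.80 DD.
Night half: max(0, 4.4 − 9.1) × 0.5 = 0.0 × 0.5 = 0.00 DD.
Per 24 h: 6.80 DD/day.
Duration = 103 / 6.80 = 15.147 ≈ 15.1 days.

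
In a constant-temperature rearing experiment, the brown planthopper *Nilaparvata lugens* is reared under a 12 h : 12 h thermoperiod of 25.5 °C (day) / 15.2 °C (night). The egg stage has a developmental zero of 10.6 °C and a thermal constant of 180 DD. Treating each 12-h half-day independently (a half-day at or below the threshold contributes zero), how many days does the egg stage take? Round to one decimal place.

18.5 days

Day half: max(0, 25.5 − 10.6) × 0.5 = 14.9 × 0.5 = 7.45 DD.
Night half: max(0, 15.2 − 10.6) × 0.5 = 4.6 × 0.5 = 2.30 DD.
Per 24 h: 9.75 DD/day.
Duration = 180 / 9.75 = 18.462 ≈ 18.5 days.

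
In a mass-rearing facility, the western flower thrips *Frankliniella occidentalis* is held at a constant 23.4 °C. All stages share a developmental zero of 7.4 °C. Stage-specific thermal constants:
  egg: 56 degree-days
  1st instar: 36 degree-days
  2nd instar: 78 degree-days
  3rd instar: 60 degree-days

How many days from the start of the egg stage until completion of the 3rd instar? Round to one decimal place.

Daily accumulation at 23.4 °C = 23.4 − 7.4 = 16.0 DD/day.
Total K = 56 + 36 + 78 + 60 = 230 DD.
Total duration = 230 / 16.0 = 14.375 ≈ 14.4 days.

14.4 days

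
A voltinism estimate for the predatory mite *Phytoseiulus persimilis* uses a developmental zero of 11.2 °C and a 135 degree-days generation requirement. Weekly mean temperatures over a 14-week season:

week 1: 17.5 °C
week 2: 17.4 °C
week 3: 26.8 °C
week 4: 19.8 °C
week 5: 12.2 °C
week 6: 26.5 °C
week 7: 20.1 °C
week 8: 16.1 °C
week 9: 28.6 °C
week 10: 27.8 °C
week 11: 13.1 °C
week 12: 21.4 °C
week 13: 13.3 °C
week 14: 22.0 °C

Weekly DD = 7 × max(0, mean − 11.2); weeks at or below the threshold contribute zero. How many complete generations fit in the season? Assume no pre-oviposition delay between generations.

6 generations

Weekly DD (7 × max(0, T̄ − 11.2)): 44.1, 43.4, 109.2, 60.2, 7.0, 107.1, 62.3, 34.3, 121.8, 116.2, 13.3, 71.4, 14.7, 75.6.
Season total = 880.6 DD.
Complete generations = ⌊880.6 / 135⌋ = 6.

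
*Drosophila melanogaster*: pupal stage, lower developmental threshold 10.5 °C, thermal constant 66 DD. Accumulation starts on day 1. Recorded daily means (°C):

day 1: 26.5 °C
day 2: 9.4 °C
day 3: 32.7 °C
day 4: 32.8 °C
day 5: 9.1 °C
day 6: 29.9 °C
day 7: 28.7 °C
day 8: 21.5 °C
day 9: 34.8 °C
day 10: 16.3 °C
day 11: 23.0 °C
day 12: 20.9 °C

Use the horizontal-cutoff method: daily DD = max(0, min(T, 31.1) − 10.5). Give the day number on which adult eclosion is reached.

Daily DD above 10.5 °C (capped at 20.6): 16.0, 0.0, 20.6, 20.6, 0.0, 19.4, 18.2, 11.0, 20.6, 5.8, 12.5, 10.4.
Cumulative: 16.0, 16.0, 36.6, 57.2, 57.2, 76.6, 94.8, 105.8, 126.4, 132.2, 144.7, 155.1.
The total first reaches 66 DD on day 6.

day 6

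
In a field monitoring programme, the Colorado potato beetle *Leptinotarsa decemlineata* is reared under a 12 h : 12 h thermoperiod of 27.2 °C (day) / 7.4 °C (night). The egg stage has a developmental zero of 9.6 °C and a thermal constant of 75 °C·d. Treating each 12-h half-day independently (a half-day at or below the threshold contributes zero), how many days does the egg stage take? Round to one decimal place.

Day half: max(0, 27.2 − 9.6) × 0.5 = 17.6 × 0.5 = 8.80 DD.
Night half: max(0, 7.4 − 9.6) × 0.5 = 0.0 × 0.5 = 0.00 DD.
Per 24 h: 8.80 DD/day.
Duration = 75 / 8.80 = 8.523 ≈ 8.5 days.

8.5 days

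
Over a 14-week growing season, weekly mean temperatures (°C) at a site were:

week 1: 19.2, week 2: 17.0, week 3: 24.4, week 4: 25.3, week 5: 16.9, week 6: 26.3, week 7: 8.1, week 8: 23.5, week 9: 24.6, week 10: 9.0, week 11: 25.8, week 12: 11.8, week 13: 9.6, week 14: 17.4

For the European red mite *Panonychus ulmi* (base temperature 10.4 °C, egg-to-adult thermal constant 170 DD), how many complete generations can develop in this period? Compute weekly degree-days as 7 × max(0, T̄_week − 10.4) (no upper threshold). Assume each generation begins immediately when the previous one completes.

Weekly DD (7 × max(0, T̄ − 10.4)): 61.6, 46.2, 98.0, 104.3, 45.5, 111.3, 0.0, 91.7, 99.4, 0.0, 107.8, 9.8, 0.0, 49.0.
Season total = 824.6 DD.
Complete generations = ⌊824.6 / 170⌋ = 4.

4 generations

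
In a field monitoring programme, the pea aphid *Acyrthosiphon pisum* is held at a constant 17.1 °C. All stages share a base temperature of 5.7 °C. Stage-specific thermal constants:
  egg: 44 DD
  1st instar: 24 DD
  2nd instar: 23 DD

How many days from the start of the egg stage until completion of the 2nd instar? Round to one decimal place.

Daily accumulation at 17.1 °C = 17.1 − 5.7 = 11.4 DD/day.
Total K = 44 + 24 + 23 = 91 DD.
Total duration = 91 / 11.4 = 7.982 ≈ 8.0 days.

8.0 days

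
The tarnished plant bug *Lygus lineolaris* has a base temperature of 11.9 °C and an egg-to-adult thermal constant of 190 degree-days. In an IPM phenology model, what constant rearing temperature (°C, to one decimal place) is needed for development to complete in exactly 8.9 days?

33.2 °C

Required daily accumulation = 190 / 8.9 = 21.348 DD/day.
T = T_base + 21.348 = 11.9 + 21.348 = 33.248 ≈ 33.2 °C.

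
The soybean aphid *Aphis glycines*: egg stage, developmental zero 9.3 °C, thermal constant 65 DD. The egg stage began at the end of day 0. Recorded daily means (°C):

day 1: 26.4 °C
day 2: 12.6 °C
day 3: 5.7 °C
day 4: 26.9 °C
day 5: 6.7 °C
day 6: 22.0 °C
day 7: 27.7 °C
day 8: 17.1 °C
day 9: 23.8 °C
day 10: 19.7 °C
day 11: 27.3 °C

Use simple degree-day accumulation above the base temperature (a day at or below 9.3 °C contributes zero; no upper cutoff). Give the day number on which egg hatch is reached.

Daily DD above 9.3 °C: 17.1, 3.3, 0.0, 17.6, 0.0, 12.7, 18.4, 7.8, 14.5, 10.4, 18.0.
Cumulative: 17.1, 20.4, 20.4, 38.0, 38.0, 50.7, 69.1, 76.9, 91.4, 101.8, 119.8.
The total first reaches 65 DD on day 7.

day 7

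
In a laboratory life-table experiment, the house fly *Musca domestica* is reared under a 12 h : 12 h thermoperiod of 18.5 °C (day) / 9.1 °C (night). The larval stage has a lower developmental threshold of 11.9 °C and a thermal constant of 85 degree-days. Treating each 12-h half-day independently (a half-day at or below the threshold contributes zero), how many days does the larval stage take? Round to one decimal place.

Day half: max(0, 18.5 − 11.9) × 0.5 = 6.6 × 0.5 = 3.30 DD.
Night half: max(0, 9.1 − 11.9) × 0.5 = 0.0 × 0.5 = 0.00 DD.
Per 24 h: 3.30 DD/day.
Duration = 85 / 3.30 = 25.758 ≈ 25.8 days.

25.8 days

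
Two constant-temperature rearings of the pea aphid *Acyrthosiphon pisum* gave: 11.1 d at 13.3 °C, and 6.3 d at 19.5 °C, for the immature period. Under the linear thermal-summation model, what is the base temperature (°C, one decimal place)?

Under the model K = D·(T − T_b), so D₁·(T₁ − T_b) = D₂·(T₂ − T_b).
11.1·(13.3 − T_b) = 6.3·(19.5 − T_b)
T_b = (11.1·13.3 − 6.3·19.5) / (11.1 − 6.3) = 24.78 / 4.8 = 5.163 °C ≈ 5.2 °C.

5.2 °C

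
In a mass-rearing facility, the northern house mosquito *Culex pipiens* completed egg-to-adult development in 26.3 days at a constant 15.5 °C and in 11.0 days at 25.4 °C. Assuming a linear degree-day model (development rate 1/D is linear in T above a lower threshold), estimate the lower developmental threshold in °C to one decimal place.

Linear rate model ⇒ the product D·(T − T_b) is constant across temperatures.
26.3·(15.5 − T_b) = 11.0·(25.4 − T_b)
T_b = (26.3·15.5 − 11.0·25.4) / (26.3 − 11.0) = 128.25 / 15.3 = 8.382 °C ≈ 8.4 °C.

8.4 °C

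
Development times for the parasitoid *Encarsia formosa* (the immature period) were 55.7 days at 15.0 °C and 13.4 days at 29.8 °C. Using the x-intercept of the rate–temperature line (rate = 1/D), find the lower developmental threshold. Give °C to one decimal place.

10.3 °C

Under the model K = D·(T − T_b), so D₁·(T₁ − T_b) = D₂·(T₂ − T_b).
55.7·(15.0 − T_b) = 13.4·(29.8 − T_b)
T_b = (55.7·15.0 − 13.4·29.8) / (55.7 − 13.4) = 436.18 / 42.3 = 10.312 °C ≈ 10.3 °C.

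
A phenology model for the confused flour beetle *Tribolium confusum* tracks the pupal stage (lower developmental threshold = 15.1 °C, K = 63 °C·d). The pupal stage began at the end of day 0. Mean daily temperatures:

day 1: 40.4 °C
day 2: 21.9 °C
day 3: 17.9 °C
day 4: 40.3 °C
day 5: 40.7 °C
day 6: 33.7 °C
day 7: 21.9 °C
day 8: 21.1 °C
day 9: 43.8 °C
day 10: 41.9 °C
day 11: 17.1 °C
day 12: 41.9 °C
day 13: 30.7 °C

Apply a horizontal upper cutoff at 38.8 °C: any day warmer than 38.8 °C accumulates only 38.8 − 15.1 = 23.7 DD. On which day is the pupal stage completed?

Daily DD above 15.1 °C (capped at 23.7): 23.7, 6.8, 2.8, 23.7, 23.7, 18.6, 6.8, 6.0, 23.7, 23.7, 2.0, 23.7, 15.6.
Cumulative: 23.7, 30.5, 33.3, 57.0, 80.7, 99.3, 106.1, 112.1, 135.8, 159.5, 161.5, 185.2, 200.8.
The total first reaches 63 DD on day 5.

day 5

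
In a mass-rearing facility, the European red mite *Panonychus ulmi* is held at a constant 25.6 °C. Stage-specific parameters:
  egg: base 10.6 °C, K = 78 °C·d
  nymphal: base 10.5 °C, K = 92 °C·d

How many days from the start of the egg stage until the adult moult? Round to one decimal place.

11.3 days

egg: 78 / (25.6 − 10.6) = 78 / 15.0 = 5.200 d.
nymphal: 92 / (25.6 − 10.5) = 92 / 15.1 = 6.093 d.
Sum = 11.293 ≈ 11.3 days.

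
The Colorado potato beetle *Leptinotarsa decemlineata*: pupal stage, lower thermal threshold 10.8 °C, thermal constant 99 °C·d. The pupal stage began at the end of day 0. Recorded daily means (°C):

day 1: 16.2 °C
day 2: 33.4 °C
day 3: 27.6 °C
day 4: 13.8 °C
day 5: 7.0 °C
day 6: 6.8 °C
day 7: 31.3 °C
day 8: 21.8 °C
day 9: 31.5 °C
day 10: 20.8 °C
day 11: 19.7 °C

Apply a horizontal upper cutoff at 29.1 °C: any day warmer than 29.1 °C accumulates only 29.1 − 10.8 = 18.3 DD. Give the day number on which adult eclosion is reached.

day 10

Daily DD above 10.8 °C (capped at 18.3): 5.4, 18.3, 16.8, 3.0, 0.0, 0.0, 18.3, 11.0, 18.3, 10.0, 8.9.
Cumulative: 5.4, 23.7, 40.5, 43.5, 43.5, 43.5, 61.8, 72.8, 91.1, 101.1, 110.0.
The total first reaches 99 DD on day 10.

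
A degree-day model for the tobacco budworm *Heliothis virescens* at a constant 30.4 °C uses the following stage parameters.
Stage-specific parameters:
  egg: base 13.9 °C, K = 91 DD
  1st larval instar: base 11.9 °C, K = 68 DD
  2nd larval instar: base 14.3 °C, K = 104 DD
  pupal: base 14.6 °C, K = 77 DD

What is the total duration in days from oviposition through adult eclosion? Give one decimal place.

egg: 91 / (30.4 − 13.9) = 91 / 16.5 = 5.515 d.
1st larval instar: 68 / (30.4 − 11.9) = 68 / 18.5 = 3.676 d.
2nd larval instar: 104 / (30.4 − 14.3) = 104 / 16.1 = 6.460 d.
pupal: 77 / (30.4 − 14.6) = 77 / 15.8 = 4.873 d.
Sum = 20.524 ≈ 20.5 days.

20.5 days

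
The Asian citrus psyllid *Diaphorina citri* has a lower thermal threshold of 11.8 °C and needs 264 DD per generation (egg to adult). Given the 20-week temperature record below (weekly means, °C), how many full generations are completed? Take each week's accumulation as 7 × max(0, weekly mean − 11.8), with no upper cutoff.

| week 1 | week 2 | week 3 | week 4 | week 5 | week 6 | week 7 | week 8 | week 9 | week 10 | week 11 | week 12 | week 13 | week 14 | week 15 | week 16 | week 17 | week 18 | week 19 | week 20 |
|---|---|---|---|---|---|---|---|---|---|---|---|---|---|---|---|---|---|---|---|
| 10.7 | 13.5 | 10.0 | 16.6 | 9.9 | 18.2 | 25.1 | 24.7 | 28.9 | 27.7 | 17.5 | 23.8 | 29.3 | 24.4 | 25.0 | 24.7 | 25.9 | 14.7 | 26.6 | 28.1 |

5 generations

Weekly DD (7 × max(0, T̄ − 11.8)): 0.0, 11.9, 0.0, 33.6, 0.0, 44.8, 93.1, 90.3, 119.7, 111.3, 39.9, 84.0, 122.5, 88.2, 92.4, 90.3, 98.7, 20.3, 103.6, 114.1.
Season total = 1358.7 DD.
Complete generations = ⌊1358.7 / 264⌋ = 5.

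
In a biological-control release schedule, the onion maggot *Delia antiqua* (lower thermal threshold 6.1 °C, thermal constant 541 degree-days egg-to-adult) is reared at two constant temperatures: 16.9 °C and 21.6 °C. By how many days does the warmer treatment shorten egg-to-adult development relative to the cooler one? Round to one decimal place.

15.2 days

At 16.9 °C: 541 / (16.9 − 6.1) = 541 / 10.8 = 50.093 d.
At 21.6 °C: 541 / (21.6 − 6.1) = 541 / 15.5 = 34.903 d.
Difference = |50.093 − 34.903| = 15.189 ≈ 15.2 days.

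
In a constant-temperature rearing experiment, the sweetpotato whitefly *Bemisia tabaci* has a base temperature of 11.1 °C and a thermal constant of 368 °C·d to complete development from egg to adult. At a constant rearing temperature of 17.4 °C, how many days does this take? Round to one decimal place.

Daily accumulation = 17.4 − 11.1 = 6.3 DD/day.
Duration = 368 / 6.3 = 58.413 ≈ 58.4 days.

58.4 days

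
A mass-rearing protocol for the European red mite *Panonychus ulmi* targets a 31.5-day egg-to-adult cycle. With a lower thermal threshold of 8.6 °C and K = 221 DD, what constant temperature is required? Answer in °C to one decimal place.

15.6 °C

Required daily accumulation = 221 / 31.5 = 7.016 DD/day.
T = T_base + 7.016 = 8.6 + 7.016 = 15.616 ≈ 15.6 °C.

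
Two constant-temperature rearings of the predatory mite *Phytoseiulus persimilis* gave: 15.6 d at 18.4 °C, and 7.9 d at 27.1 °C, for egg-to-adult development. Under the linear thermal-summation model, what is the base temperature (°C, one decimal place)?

Equal thermal constants: D₁(T₁ − T_b) = D₂(T₂ − T_b).
15.6·(18.4 − T_b) = 7.9·(27.1 − T_b)
T_b = (15.6·18.4 − 7.9·27.1) / (15.6 − 7.9) = 72.95 / 7.7 = 9.474 °C ≈ 9.5 °C.

9.5 °C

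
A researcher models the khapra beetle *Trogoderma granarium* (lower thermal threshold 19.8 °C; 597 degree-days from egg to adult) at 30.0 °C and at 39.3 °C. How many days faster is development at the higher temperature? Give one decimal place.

27.9 days

At 30.0 °C: 597 / (30.0 − 19.8) = 597 / 10.2 = 58.529 d.
At 39.3 °C: 597 / (39.3 − 19.8) = 597 / 19.5 = 30.615 d.
Difference = |58.529 − 30.615| = 27.914 ≈ 27.9 days.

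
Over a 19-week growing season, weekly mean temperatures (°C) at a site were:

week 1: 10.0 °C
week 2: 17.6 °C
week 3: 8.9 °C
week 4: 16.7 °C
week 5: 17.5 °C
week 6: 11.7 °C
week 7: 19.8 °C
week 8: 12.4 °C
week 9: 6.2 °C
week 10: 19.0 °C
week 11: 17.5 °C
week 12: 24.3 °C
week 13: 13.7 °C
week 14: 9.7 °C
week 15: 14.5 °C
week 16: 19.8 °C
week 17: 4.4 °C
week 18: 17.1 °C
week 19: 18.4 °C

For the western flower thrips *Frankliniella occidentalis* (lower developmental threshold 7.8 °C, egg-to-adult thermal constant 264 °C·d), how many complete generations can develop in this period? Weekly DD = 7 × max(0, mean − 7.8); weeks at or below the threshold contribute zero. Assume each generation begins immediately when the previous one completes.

Weekly DD (7 × max(0, T̄ − 7.8)): 15.4, 68.6, 7.7, 62.3, 67.9, 27.3, 84.0, 32.2, 0.0, 78.4, 67.9, 115.5, 41.3, 13.3, 46.9, 84.0, 0.0, 65.1, 74.2.
Season total = 952.0 DD.
Complete generations = ⌊952.0 / 264⌋ = 3.

3 generations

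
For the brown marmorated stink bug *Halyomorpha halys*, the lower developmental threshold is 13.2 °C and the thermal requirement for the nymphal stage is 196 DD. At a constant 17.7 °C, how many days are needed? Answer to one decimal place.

43.6 days

Daily accumulation = 17.7 − 13.2 = 4.5 DD/day.
Duration = 196 / 4.5 = 43.556 ≈ 43.6 days.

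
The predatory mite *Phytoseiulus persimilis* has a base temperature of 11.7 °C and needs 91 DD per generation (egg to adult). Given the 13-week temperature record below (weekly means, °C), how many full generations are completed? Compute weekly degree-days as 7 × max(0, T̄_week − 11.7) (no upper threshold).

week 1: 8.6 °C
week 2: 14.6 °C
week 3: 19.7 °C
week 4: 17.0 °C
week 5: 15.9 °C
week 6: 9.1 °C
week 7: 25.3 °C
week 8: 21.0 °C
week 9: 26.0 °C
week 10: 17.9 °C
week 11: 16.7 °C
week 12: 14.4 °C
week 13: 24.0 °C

Weekly DD (7 × max(0, T̄ − 11.7)): 0.0, 20.3, 56.0, 37.1, 29.4, 0.0, 95.2, 65.1, 100.1, 43.4, 35.0, 18.9, 86.1.
Season total = 586.6 DD.
Complete generations = ⌊586.6 / 91⌋ = 6.

6 generations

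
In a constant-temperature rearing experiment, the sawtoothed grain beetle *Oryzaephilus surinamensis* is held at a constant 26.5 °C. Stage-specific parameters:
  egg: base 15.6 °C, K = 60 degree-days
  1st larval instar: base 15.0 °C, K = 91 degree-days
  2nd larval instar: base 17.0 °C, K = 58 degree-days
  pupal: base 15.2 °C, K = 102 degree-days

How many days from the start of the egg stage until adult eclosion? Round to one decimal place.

28.5 days

egg: 60 / (26.5 − 15.6) = 60 / 10.9 = 5.505 d.
1st larval instar: 91 / (26.5 − 15.0) = 91 / 11.5 = 7.913 d.
2nd larval instar: 58 / (26.5 − 17.0) = 58 / 9.5 = 6.105 d.
pupal: 102 / (26.5 − 15.2) = 102 / 11.3 = 9.027 d.
Sum = 28.549 ≈ 28.5 days.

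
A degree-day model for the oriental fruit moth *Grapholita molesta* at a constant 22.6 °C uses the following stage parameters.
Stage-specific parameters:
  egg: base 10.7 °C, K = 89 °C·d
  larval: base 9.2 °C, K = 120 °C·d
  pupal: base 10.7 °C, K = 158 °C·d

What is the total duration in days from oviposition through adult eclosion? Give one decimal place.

29.7 days

egg: 89 / (22.6 − 10.7) = 89 / 11.9 = 7.479 d.
larval: 120 / (22.6 − 9.2) = 120 / 13.4 = 8.955 d.
pupal: 158 / (22.6 − 10.7) = 158 / 11.9 = 13.277 d.
Sum = 29.712 ≈ 29.7 days.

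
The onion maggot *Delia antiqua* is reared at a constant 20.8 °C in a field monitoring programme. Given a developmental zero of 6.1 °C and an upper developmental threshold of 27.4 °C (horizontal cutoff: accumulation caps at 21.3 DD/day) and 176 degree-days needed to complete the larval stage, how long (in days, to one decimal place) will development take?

12.0 days

Daily accumulation = 20.8 − 6.1 = 14.7 DD/day.
Duration = 176 / 14.7 = 11.973 ≈ 12.0 days.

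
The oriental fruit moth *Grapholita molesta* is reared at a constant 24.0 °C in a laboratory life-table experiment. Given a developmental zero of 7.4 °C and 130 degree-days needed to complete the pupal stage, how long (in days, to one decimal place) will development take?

Daily accumulation = 24.0 − 7.4 = 16.6 DD/day.
Duration = 130 / 16.6 = 7.831 ≈ 7.8 days.

7.8 days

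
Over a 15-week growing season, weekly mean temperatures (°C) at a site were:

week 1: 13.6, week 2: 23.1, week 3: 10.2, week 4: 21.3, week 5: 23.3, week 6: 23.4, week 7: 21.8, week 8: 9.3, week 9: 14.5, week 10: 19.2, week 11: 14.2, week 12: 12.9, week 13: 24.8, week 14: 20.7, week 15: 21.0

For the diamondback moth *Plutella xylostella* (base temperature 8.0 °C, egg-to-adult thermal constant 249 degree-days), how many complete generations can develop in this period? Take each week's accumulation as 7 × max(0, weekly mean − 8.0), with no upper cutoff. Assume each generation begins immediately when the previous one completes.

4 generations

Weekly DD (7 × max(0, T̄ − 8.0)): 39.2, 105.7, 15.4, 93.1, 107.1, 107.8, 96.6, 9.1, 45.5, 78.4, 43.4, 34.3, 117.6, 88.9, 91.0.
Season total = 1073.1 DD.
Complete generations = ⌊1073.1 / 249⌋ = 4.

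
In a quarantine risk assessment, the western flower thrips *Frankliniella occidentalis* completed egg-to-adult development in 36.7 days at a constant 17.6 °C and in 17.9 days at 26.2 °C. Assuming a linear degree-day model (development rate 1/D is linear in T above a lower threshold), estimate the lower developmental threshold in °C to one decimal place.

9.4 °C

Linear rate model ⇒ the product D·(T − T_b) is constant across temperatures.
36.7·(17.6 − T_b) = 17.9·(26.2 − T_b)
T_b = (36.7·17.6 − 17.9·26.2) / (36.7 − 17.9) = 176.94 / 18.8 = 9.412 °C ≈ 9.4 °C.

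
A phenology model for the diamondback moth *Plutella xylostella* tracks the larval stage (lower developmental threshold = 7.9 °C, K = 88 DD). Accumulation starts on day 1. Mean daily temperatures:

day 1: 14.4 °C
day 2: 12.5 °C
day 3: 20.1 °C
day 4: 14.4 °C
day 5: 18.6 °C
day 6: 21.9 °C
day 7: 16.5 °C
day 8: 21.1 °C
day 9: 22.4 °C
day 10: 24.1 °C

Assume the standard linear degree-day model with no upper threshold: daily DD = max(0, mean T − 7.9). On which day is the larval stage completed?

Daily DD above 7.9 °C: 6.5, 4.6, 12.2, 6.5, 10.7, 14.0, 8.6, 13.2, 14.5, 16.2.
Cumulative: 6.5, 11.1, 23.3, 29.8, 40.5, 54.5, 63.1, 76.3, 90.8, 107.0.
The total first reaches 88 DD on day 9.

day 9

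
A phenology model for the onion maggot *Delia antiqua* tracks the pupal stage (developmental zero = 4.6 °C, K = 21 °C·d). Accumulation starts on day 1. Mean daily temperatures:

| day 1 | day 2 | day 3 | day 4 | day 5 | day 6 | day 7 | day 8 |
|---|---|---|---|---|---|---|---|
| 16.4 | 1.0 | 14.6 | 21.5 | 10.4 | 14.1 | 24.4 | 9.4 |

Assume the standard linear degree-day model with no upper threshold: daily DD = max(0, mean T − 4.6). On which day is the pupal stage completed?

Daily DD above 4.6 °C: 11.8, 0.0, 10.0, 16.9, 5.8, 9.5, 19.8, 4.8.
Cumulative: 11.8, 11.8, 21.8, 38.7, 44.5, 54.0, 73.8, 78.6.
The total first reaches 21 DD on day 3.

day 3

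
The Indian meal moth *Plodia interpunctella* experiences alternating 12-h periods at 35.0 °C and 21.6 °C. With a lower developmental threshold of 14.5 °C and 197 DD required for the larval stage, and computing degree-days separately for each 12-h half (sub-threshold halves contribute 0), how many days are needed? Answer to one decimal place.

14.3 days

Day half: max(0, 35.0 − 14.5) × 0.5 = 20.5 × 0.5 = 10.25 DD.
Night half: max(0, 21.6 − 14.5) × 0.5 = 7.1 × 0.5 = 3.55 DD.
Per 24 h: 13.80 DD/day.
Duration = 197 / 13.80 = 14.275 ≈ 14.3 days.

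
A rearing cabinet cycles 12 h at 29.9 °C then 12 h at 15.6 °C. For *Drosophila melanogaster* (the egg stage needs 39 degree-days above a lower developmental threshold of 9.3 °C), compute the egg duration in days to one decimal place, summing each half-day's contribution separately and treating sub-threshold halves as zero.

Day half: max(0, 29.9 − 9.3) × 0.5 = 20.6 × 0.5 = 10.30 DD.
Night half: max(0, 15.6 − 9.3) × 0.5 = 6.3 × 0.5 = 3.15 DD.
Per 24 h: 13.45 DD/day.
Duration = 39 / 13.45 = 2.900 ≈ 2.9 days.

2.9 days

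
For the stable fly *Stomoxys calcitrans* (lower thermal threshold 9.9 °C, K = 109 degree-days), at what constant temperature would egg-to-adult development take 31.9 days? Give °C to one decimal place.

13.3 °C

Required daily accumulation = 109 / 31.9 = 3.417 DD/day.
T = T_base + 3.417 = 9.9 + 3.417 = 13.317 ≈ 13.3 °C.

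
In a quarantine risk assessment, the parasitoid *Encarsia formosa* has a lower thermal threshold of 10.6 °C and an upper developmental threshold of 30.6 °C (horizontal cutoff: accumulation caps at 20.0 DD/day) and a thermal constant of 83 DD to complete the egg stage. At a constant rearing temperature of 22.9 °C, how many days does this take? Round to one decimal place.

Daily accumulation = 22.9 − 10.6 = 12.3 DD/day.
Duration = 83 / 12.3 = 6.748 ≈ 6.7 days.

6.7 days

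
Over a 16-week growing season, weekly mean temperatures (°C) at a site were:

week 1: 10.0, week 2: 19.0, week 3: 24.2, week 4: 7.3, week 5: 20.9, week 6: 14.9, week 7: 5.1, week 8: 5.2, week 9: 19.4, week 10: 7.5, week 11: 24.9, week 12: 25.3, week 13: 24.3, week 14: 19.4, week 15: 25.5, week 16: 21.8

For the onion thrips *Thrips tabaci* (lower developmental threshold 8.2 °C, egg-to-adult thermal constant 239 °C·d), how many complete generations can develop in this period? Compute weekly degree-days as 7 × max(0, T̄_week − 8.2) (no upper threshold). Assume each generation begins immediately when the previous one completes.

4 generations

Weekly DD (7 × max(0, T̄ − 8.2)): 12.6, 75.6, 112.0, 0.0, 88.9, 46.9, 0.0, 0.0, 78.4, 0.0, 116.9, 119.7, 112.7, 78.4, 121.1, 95.2.
Season total = 1058.4 DD.
Complete generations = ⌊1058.4 / 239⌋ = 4.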